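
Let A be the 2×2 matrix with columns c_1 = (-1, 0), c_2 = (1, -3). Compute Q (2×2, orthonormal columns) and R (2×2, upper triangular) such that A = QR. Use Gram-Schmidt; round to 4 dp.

Q = [[-1.0000, 0.0000], [0.0000, -1.0000]], R = [[1.0000, -1.0000], [0.0000, 3.0000]]

e_1 = c_1/‖c_1‖ = (-1, 0)/1.0000 = (-1.0000, 0.0000).
r_{12} = e_1·c_2 = -1.0000.
u_2 = c_2 + 1.0000·e_1 = (0.0000, -3.0000).
‖u_2‖ = 3.0000, so e_2 = (0.0000, -1.0000).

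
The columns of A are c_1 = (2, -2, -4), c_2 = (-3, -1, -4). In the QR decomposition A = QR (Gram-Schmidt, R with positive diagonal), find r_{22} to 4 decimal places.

c_1 = (2, -2, -4); ‖c_1‖ = 4.8990, so q_1 = (0.4082, -0.4082, -0.8165).
q_1·c_2 = 0.4082·(-3) + (-0.4082)·(-1) + (-0.8165)·(-4) = 2.4495.
u_2 = c_2 − 2.4495·q_1 = (-4.0000, 0.0000, -2.0000).
r_{22} = ‖u_2‖ = 4.4721.

r_{22} = 4.4721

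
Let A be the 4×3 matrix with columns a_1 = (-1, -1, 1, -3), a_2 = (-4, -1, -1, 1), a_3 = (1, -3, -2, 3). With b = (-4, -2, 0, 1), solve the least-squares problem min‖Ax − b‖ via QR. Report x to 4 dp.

a_1 = (-1, -1, 1, -3); ‖a_1‖ = 3.4641, so q_1 = (-0.2887, -0.2887, 0.2887, -0.8660).
q_1·a_2 = (-0.2887)·(-4) + (-0.2887)·(-1) + 0.2887·(-1) + (-0.8660)·1 = 0.2887.
u_2 = a_2 − 0.2887·q_1 = (-3.9167, -0.9167, -1.0833, 1.2500).
‖u_2‖ = 4.3493, so q_2 = (-0.9005, -0.2108, -0.2491, 0.2874).
q_1·a_3 = (-0.2887)·1 + (-0.2887)·(-3) + 0.2887·(-2) + (-0.8660)·3 = -2.5981; q_2·a_3 = (-0.9005)·1 + (-0.2108)·(-3) + (-0.2491)·(-2) + 0.2874·3 = 1.0921.
u_3 = a_3 + 2.5981·q_1 − 1.0921·q_2 = (1.2335, -3.5198, -0.9780, 0.4361).
‖u_3‖ = 3.8804, so q_3 = (0.3179, -0.9071, -0.2520, 0.1124).
Qᵀb = (0.8660, 4.3110, 0.6551).
Back-substitute: x_3 = 0.6551/3.8804 = 0.1688.
x_2 = (4.3110 − 1.0921·0.1688)/4.3493 = 0.9488.
x_1 = (0.8660 − 0.2887·0.9488 + 2.5981·0.1688)/3.4641 = 0.2975.

x = (0.2975, 0.9488, 0.1688)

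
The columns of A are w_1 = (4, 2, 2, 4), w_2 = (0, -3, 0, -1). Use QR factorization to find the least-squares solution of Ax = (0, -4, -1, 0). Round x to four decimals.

w_1 = (4, 2, 2, 4); ‖w_1‖ = 6.3246, so e_1 = (0.6325, 0.3162, 0.3162, 0.6325).
e_1·w_2 = 0.6325·0 + 0.3162·(-3) + 0.3162·0 + 0.6325·(-1) = -1.5811.
u_2 = w_2 + 1.5811·e_1 = (1.0000, -2.5000, 0.5000, 0.0000).
‖u_2‖ = 2.7386, so e_2 = (0.3651, -0.9129, 0.1826, 0.0000).
Qᵀb = (-1.5811, 3.4689).
Back-substitute: x_2 = 3.4689/2.7386 = 1.2667.
x_1 = (-1.5811 + 1.5811·1.2667)/6.3246 = 0.0667.

x = (0.0667, 1.2667)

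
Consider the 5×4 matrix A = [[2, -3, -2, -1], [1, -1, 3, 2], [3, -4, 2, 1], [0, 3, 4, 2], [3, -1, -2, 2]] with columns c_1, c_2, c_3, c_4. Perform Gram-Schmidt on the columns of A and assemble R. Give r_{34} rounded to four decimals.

e_1 = c_1/‖c_1‖ = (2, 1, 3, 0, 3)/4.7958 = (0.4170, 0.2085, 0.6255, 0.0000, 0.6255).
r_{12} = e_1·c_2 = -4.5873.
u_2 = c_2 + 4.5873·e_1 = (-1.0870, -0.0435, -1.1304, 3.0000, 1.8696).
‖u_2‖ = 3.8674, so e_2 = (-0.2811, -0.0112, -0.2923, 0.7757, 0.4834).
r_{13} = e_1·c_3 = -0.2085; r_{23} = e_2·c_3 = 2.0798.
u_3 = c_3 + 0.2085·e_1 − 2.0798·e_2 = (-1.3285, 3.0669, 2.7384, 2.3866, -2.8750).
‖u_3‖ = 5.7123, so e_3 = (-0.2326, 0.5369, 0.4794, 0.4178, -0.5033).
r_{34} = e_3·c_4 = 1.6147.

r_{34} = 1.6147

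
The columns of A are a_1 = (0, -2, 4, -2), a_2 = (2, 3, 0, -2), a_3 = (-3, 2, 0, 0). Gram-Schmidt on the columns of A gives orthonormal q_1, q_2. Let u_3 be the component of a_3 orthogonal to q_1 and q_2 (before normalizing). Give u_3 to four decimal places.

q_1 = a_1/‖a_1‖ = (0, -2, 4, -2)/4.8990 = (0.0000, -0.4082, 0.8165, -0.4082).
r_{12} = q_1·a_2 = -0.4082.
u_2 = a_2 + 0.4082·q_1 = (2.0000, 2.8333, 0.3333, -2.1667).
‖u_2‖ = 4.1028, so q_2 = (0.4875, 0.6906, 0.0812, -0.5281).
r_{13} = q_1·a_3 = -0.8165; r_{23} = q_2·a_3 = -0.0812.
u_3 = a_3 + 0.8165·q_1 + 0.0812·q_2 = (-2.9604, 1.7228, 0.6733, -0.3762).

u_3 = (-2.9604, 1.7228, 0.6733, -0.3762)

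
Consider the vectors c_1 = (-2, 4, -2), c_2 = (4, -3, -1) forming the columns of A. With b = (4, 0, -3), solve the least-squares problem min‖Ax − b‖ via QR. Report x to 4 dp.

x = (0.9667, 1.4000)

c_1 = (-2, 4, -2); ‖c_1‖ = 4.8990, so e_1 = (-0.4082, 0.8165, -0.4082).
e_1·c_2 = (-0.4082)·4 + 0.8165·(-3) + (-0.4082)·(-1) = -3.6742.
u_2 = c_2 + 3.6742·e_1 = (2.5000, 0.0000, -2.5000).
‖u_2‖ = 3.5355, so e_2 = (0.7071, 0.0000, -0.7071).
Qᵀb = (-0.4082, 4.9497).
Back-substitute: x_2 = 4.9497/3.5355 = 1.4000.
x_1 = (-0.4082 + 3.6742·1.4000)/4.8990 = 0.9667.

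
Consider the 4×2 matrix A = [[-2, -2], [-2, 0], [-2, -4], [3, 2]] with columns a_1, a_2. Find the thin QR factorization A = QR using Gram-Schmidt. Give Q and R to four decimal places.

a_1 = (-2, -2, -2, 3); ‖a_1‖ = 4.5826, so e_1 = (-0.4364, -0.4364, -0.4364, 0.6547).
e_1·a_2 = (-0.4364)·(-2) + (-0.4364)·0 + (-0.4364)·(-4) + 0.6547·2 = 3.9279.
u_2 = a_2 − 3.9279·e_1 = (-0.2857, 1.7143, -2.2857, -0.5714).
‖u_2‖ = 2.9277, so e_2 = (-0.0976, 0.5855, -0.7807, -0.1952).

Q = [[-0.4364, -0.0976], [-0.4364, 0.5855], [-0.4364, -0.7807], [0.6547, -0.1952]], R = [[4.5826, 3.9279], [0.0000, 2.9277]]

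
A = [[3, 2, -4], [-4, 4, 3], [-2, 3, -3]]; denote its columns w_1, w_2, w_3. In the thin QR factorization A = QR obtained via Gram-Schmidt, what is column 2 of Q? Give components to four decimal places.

e_2 = (0.8138, 0.3992, 0.4223)

w_1 = (3, -4, -2); ‖w_1‖ = 5.3852, so e_1 = (0.5571, -0.7428, -0.3714).
e_1·w_2 = 0.5571·2 + (-0.7428)·4 + (-0.3714)·3 = -2.9711.
u_2 = w_2 + 2.9711·e_1 = (3.6552, 1.7931, 1.8966).
‖u_2‖ = 4.4914, so e_2 = (0.8138, 0.3992, 0.4223).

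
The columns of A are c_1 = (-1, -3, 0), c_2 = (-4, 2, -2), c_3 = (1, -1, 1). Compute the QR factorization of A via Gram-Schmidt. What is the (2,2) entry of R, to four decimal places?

c_1 = (-1, -3, 0); ‖c_1‖ = 3.1623, so e_1 = (-0.3162, -0.9487, 0.0000).
e_1·c_2 = (-0.3162)·(-4) + (-0.9487)·2 + 0.0000·(-2) = -0.6325.
u_2 = c_2 + 0.6325·e_1 = (-4.2000, 1.4000, -2.0000).
r_{22} = ‖u_2‖ = 4.8580.

r_{22} = 4.8580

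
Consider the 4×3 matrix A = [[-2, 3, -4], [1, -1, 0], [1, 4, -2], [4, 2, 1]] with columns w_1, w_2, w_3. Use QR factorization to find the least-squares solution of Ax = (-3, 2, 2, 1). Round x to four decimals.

w_1 = (-2, 1, 1, 4); ‖w_1‖ = 4.6904, so q_1 = (-0.4264, 0.2132, 0.2132, 0.8528).
q_1·w_2 = (-0.4264)·3 + 0.2132·(-1) + 0.2132·4 + 0.8528·2 = 1.0660.
u_2 = w_2 − 1.0660·q_1 = (3.4545, -1.2273, 3.7727, 1.0909).
‖u_2‖ = 5.3725, so q_2 = (0.6430, -0.2284, 0.7022, 0.2031).
q_1·w_3 = (-0.4264)·(-4) + 0.2132·0 + 0.2132·(-2) + 0.8528·1 = 2.1320; q_2·w_3 = 0.6430·(-4) + (-0.2284)·0 + 0.7022·(-2) + 0.2031·1 = -3.7734.
u_3 = w_3 − 2.1320·q_1 + 3.7734·q_2 = (-0.6646, -1.3165, 0.1953, -0.0520).
‖u_3‖ = 1.4885, so q_3 = (-0.4465, -0.8844, 0.1312, -0.0349).
Qᵀb = (2.9848, -0.7784, -0.2021).
Back-substitute: x_3 = -0.2021/1.4885 = -0.1357.
x_2 = (-0.7784 + 3.7734·(-0.1357))/5.3725 = -0.2402.
x_1 = (2.9848 − 1.0660·(-0.2402) − 2.1320·(-0.1357))/4.6904 = 0.7527.

x = (0.7527, -0.2402, -0.1357)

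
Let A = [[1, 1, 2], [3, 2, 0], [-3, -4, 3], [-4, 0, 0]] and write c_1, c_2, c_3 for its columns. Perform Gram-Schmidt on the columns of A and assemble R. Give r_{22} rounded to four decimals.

r_{22} = 3.2689

c_1 = (1, 3, -3, -4); ‖c_1‖ = 5.9161, so e_1 = (0.1690, 0.5071, -0.5071, -0.6761).
e_1·c_2 = 0.1690·1 + 0.5071·2 + (-0.5071)·(-4) + (-0.6761)·0 = 3.2116.
u_2 = c_2 − 3.2116·e_1 = (0.4571, 0.3714, -2.3714, 2.1714).
r_{22} = ‖u_2‖ = 3.2689.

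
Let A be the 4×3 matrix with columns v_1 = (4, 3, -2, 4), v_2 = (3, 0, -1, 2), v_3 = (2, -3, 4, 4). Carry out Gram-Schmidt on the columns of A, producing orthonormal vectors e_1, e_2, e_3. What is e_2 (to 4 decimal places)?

e_1 = v_1/‖v_1‖ = (4, 3, -2, 4)/6.7082 = (0.5963, 0.4472, -0.2981, 0.5963).
r_{12} = e_1·v_2 = 3.2796.
u_2 = v_2 − 3.2796·e_1 = (1.0444, -1.4667, -0.0222, 0.0444).
‖u_2‖ = 1.8012, so e_2 = (0.5798, -0.8143, -0.0123, 0.0247).

e_2 = (0.5798, -0.8143, -0.0123, 0.0247)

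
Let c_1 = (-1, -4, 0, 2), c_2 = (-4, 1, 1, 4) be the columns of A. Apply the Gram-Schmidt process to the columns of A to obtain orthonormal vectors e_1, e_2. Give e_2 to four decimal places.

e_2 = (-0.6505, 0.4536, 0.1797, 0.5820)

c_1 = (-1, -4, 0, 2); ‖c_1‖ = 4.5826, so e_1 = (-0.2182, -0.8729, 0.0000, 0.4364).
e_1·c_2 = (-0.2182)·(-4) + (-0.8729)·1 + 0.0000·1 + 0.4364·4 = 1.7457.
u_2 = c_2 − 1.7457·e_1 = (-3.6190, 2.5238, 1.0000, 3.2381).
‖u_2‖ = 5.5635, so e_2 = (-0.6505, 0.4536, 0.1797, 0.5820).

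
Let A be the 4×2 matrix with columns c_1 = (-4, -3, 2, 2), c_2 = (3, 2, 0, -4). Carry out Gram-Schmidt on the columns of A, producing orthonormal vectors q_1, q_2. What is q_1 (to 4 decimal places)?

q_1 = (-0.6963, -0.5222, 0.3482, 0.3482)

c_1 = (-4, -3, 2, 2); ‖c_1‖ = 5.7446, so q_1 = (-0.6963, -0.5222, 0.3482, 0.3482).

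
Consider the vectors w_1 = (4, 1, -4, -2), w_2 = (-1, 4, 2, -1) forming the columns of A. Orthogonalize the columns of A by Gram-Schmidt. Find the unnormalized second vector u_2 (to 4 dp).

w_1 = (4, 1, -4, -2); ‖w_1‖ = 6.0828, so q_1 = (0.6576, 0.1644, -0.6576, -0.3288).
q_1·w_2 = 0.6576·(-1) + 0.1644·4 + (-0.6576)·2 + (-0.3288)·(-1) = -0.9864.
u_2 = w_2 + 0.9864·q_1 = (-0.3514, 4.1622, 1.3514, -1.3243).

u_2 = (-0.3514, 4.1622, 1.3514, -1.3243)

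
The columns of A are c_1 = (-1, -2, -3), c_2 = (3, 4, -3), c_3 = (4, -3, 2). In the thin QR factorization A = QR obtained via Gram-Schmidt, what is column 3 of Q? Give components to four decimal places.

q_3 = (0.8285, -0.5523, 0.0921)

c_1 = (-1, -2, -3); ‖c_1‖ = 3.7417, so q_1 = (-0.2673, -0.5345, -0.8018).
q_1·c_2 = (-0.2673)·3 + (-0.5345)·4 + (-0.8018)·(-3) = -0.5345.
u_2 = c_2 + 0.5345·q_1 = (2.8571, 3.7143, -3.4286).
‖u_2‖ = 5.8064, so q_2 = (0.4921, 0.6397, -0.5905).
q_1·c_3 = (-0.2673)·4 + (-0.5345)·(-3) + (-0.8018)·2 = -1.0690; q_2·c_3 = 0.4921·4 + 0.6397·(-3) + (-0.5905)·2 = -1.1318.
u_3 = c_3 + 1.0690·q_1 + 1.1318·q_2 = (4.2712, -2.8475, 0.4746).
‖u_3‖ = 5.1552, so q_3 = (0.8285, -0.5523, 0.0921).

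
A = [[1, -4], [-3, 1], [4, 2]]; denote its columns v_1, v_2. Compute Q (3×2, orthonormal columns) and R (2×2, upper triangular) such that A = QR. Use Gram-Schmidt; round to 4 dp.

q_1 = v_1/‖v_1‖ = (1, -3, 4)/5.0990 = (0.1961, -0.5883, 0.7845).
r_{12} = q_1·v_2 = 0.1961.
u_2 = v_2 − 0.1961·q_1 = (-4.0385, 1.1154, 1.8462).
‖u_2‖ = 4.5784, so q_2 = (-0.8821, 0.2436, 0.4032).

Q = [[0.1961, -0.8821], [-0.5883, 0.2436], [0.7845, 0.4032]], R = [[5.0990, 0.1961], [0.0000, 4.5784]]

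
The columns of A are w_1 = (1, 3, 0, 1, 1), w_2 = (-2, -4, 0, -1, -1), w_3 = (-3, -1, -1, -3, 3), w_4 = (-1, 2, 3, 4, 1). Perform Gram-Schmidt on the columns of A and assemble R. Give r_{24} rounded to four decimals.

r_{24} = 2.8577

w_1 = (1, 3, 0, 1, 1); ‖w_1‖ = 3.4641, so q_1 = (0.2887, 0.8660, 0.0000, 0.2887, 0.2887).
q_1·w_2 = 0.2887·(-2) + 0.8660·(-4) + 0.0000·0 + 0.2887·(-1) + 0.2887·(-1) = -4.6188.
u_2 = w_2 + 4.6188·q_1 = (-0.6667, 0.0000, 0.0000, 0.3333, 0.3333).
‖u_2‖ = 0.8165, so q_2 = (-0.8165, 0.0000, 0.0000, 0.4082, 0.4082).
r_{24} = q_2·w_4 = 2.8577.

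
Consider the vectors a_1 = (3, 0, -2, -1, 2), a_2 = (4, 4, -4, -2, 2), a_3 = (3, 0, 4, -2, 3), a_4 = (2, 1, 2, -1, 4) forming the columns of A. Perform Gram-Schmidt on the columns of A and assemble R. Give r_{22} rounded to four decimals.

r_{22} = 4.2947

a_1 = (3, 0, -2, -1, 2); ‖a_1‖ = 4.2426, so q_1 = (0.7071, 0.0000, -0.4714, -0.2357, 0.4714).
q_1·a_2 = 0.7071·4 + 0.0000·4 + (-0.4714)·(-4) + (-0.2357)·(-2) + 0.4714·2 = 6.1283.
u_2 = a_2 − 6.1283·q_1 = (-0.3333, 4.0000, -1.1111, -0.5556, -0.8889).
r_{22} = ‖u_2‖ = 4.2947.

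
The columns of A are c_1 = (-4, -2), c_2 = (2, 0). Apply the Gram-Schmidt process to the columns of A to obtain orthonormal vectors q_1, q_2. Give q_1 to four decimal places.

q_1 = c_1/‖c_1‖ = (-4, -2)/4.4721 = (-0.8944, -0.4472).

q_1 = (-0.8944, -0.4472)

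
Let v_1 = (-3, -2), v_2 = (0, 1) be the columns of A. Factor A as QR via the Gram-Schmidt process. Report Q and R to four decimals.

e_1 = v_1/‖v_1‖ = (-3, -2)/3.6056 = (-0.8321, -0.5547).
r_{12} = e_1·v_2 = -0.5547.
u_2 = v_2 + 0.5547·e_1 = (-0.4615, 0.6923).
‖u_2‖ = 0.8321, so e_2 = (-0.5547, 0.8321).

Q = [[-0.8321, -0.5547], [-0.5547, 0.8321]], R = [[3.6056, -0.5547], [0.0000, 0.8321]]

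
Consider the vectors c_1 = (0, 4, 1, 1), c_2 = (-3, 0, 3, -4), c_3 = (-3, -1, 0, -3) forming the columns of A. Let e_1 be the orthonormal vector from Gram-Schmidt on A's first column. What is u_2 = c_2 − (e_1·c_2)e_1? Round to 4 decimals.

u_2 = (-3.0000, 0.2222, 3.0556, -3.9444)

c_1 = (0, 4, 1, 1); ‖c_1‖ = 4.2426, so e_1 = (0.0000, 0.9428, 0.2357, 0.2357).
e_1·c_2 = 0.0000·(-3) + 0.9428·0 + 0.2357·3 + 0.2357·(-4) = -0.2357.
u_2 = c_2 + 0.2357·e_1 = (-3.0000, 0.2222, 3.0556, -3.9444).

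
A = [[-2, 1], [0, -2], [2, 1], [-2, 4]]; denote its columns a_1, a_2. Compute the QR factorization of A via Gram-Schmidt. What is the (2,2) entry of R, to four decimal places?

a_1 = (-2, 0, 2, -2); ‖a_1‖ = 3.4641, so q_1 = (-0.5774, 0.0000, 0.5774, -0.5774).
q_1·a_2 = (-0.5774)·1 + 0.0000·(-2) + 0.5774·1 + (-0.5774)·4 = -2.3094.
u_2 = a_2 + 2.3094·q_1 = (-0.3333, -2.0000, 2.3333, 2.6667).
r_{22} = ‖u_2‖ = 4.0825.

r_{22} = 4.0825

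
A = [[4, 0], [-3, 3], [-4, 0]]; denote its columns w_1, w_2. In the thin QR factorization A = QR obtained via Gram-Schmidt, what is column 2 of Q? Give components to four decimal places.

q_1 = w_1/‖w_1‖ = (4, -3, -4)/6.4031 = (0.6247, -0.4685, -0.6247).
r_{12} = q_1·w_2 = -1.4056.
u_2 = w_2 + 1.4056·q_1 = (0.8780, 2.3415, -0.8780).
‖u_2‖ = 2.6504, so q_2 = (0.3313, 0.8835, -0.3313).

q_2 = (0.3313, 0.8835, -0.3313)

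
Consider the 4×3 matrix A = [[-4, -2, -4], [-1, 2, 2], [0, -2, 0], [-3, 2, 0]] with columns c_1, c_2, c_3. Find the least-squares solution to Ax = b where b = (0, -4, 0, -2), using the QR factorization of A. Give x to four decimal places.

x = (1.0667, 0.2000, -1.2667)

c_1 = (-4, -1, 0, -3); ‖c_1‖ = 5.0990, so q_1 = (-0.7845, -0.1961, 0.0000, -0.5883).
q_1·c_2 = (-0.7845)·(-2) + (-0.1961)·2 + 0.0000·(-2) + (-0.5883)·2 = 0.0000.
u_2 = c_2 + 0.0000·q_1 = (-2.0000, 2.0000, -2.0000, 2.0000).
‖u_2‖ = 4.0000, so q_2 = (-0.5000, 0.5000, -0.5000, 0.5000).
q_1·c_3 = (-0.7845)·(-4) + (-0.1961)·2 + 0.0000·0 + (-0.5883)·0 = 2.7456; q_2·c_3 = (-0.5000)·(-4) + 0.5000·2 + (-0.5000)·0 + 0.5000·0 = 3.0000.
u_3 = c_3 − 2.7456·q_1 − 3.0000·q_2 = (-0.3462, 1.0385, 1.5000, 0.1154).
‖u_3‖ = 1.8605, so q_3 = (-0.1861, 0.5582, 0.8062, 0.0620).
Qᵀb = (1.9612, -3.0000, -2.3567).
Back-substitute: x_3 = -2.3567/1.8605 = -1.2667.
x_2 = (-3.0000 − 3.0000·(-1.2667))/4.0000 = 0.2000.
x_1 = (1.9612 + 0.0000·0.2000 − 2.7456·(-1.2667))/5.0990 = 1.0667.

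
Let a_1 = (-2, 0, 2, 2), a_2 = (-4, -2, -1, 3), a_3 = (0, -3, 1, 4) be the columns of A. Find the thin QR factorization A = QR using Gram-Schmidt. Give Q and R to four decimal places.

Q = [[-0.5774, -0.4714, 0.6323], [0.0000, -0.4714, -0.5748], [0.5774, -0.7071, 0.1293], [0.5774, 0.2357, 0.5030]], R = [[3.4641, 3.4641, 2.8868], [0.0000, 4.2426, 1.6499], [0.0000, 0.0000, 3.8658]]

e_1 = a_1/‖a_1‖ = (-2, 0, 2, 2)/3.4641 = (-0.5774, 0.0000, 0.5774, 0.5774).
r_{12} = e_1·a_2 = 3.4641.
u_2 = a_2 − 3.4641·e_1 = (-2.0000, -2.0000, -3.0000, 1.0000).
‖u_2‖ = 4.2426, so e_2 = (-0.4714, -0.4714, -0.7071, 0.2357).
r_{13} = e_1·a_3 = 2.8868; r_{23} = e_2·a_3 = 1.6499.
u_3 = a_3 − 2.8868·e_1 − 1.6499·e_2 = (2.4444, -2.2222, 0.5000, 1.9444).
‖u_3‖ = 3.8658, so e_3 = (0.6323, -0.5748, 0.1293, 0.5030).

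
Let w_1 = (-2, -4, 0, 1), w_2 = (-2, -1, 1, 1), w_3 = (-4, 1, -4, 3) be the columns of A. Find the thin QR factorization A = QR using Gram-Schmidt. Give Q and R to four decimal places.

w_1 = (-2, -4, 0, 1); ‖w_1‖ = 4.5826, so q_1 = (-0.4364, -0.8729, 0.0000, 0.2182).
q_1·w_2 = (-0.4364)·(-2) + (-0.8729)·(-1) + 0.0000·1 + 0.2182·1 = 1.9640.
u_2 = w_2 − 1.9640·q_1 = (-1.1429, 0.7143, 1.0000, 0.5714).
‖u_2‖ = 1.7728, so q_2 = (-0.6447, 0.4029, 0.5641, 0.3223).
q_1·w_3 = (-0.4364)·(-4) + (-0.8729)·1 + 0.0000·(-4) + 0.2182·3 = 1.5275; q_2·w_3 = (-0.6447)·(-4) + 0.4029·1 + 0.5641·(-4) + 0.3223·3 = 1.6922.
u_3 = w_3 − 1.5275·q_1 − 1.6922·q_2 = (-2.2424, 1.6515, -4.9545, 2.1212).
‖u_3‖ = 6.0666, so q_3 = (-0.3696, 0.2722, -0.8167, 0.3497).

Q = [[-0.4364, -0.6447, -0.3696], [-0.8729, 0.4029, 0.2722], [0.0000, 0.5641, -0.8167], [0.2182, 0.3223, 0.3497]], R = [[4.5826, 1.9640, 1.5275], [0.0000, 1.7728, 1.6922], [0.0000, 0.0000, 6.0666]]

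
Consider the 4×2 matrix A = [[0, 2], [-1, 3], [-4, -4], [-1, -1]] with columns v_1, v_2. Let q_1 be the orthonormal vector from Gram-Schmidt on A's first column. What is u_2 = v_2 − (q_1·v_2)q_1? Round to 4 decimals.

u_2 = (2.0000, 3.7778, -0.8889, -0.2222)

v_1 = (0, -1, -4, -1); ‖v_1‖ = 4.2426, so q_1 = (0.0000, -0.2357, -0.9428, -0.2357).
q_1·v_2 = 0.0000·2 + (-0.2357)·3 + (-0.9428)·(-4) + (-0.2357)·(-1) = 3.2998.
u_2 = v_2 − 3.2998·q_1 = (2.0000, 3.7778, -0.8889, -0.2222).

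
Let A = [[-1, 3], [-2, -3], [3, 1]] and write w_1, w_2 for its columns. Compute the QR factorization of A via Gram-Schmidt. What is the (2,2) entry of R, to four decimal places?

w_1 = (-1, -2, 3); ‖w_1‖ = 3.7417, so q_1 = (-0.2673, -0.5345, 0.8018).
q_1·w_2 = (-0.2673)·3 + (-0.5345)·(-3) + 0.8018·1 = 1.6036.
u_2 = w_2 − 1.6036·q_1 = (3.4286, -2.1429, -0.2857).
r_{22} = ‖u_2‖ = 4.0532.

r_{22} = 4.0532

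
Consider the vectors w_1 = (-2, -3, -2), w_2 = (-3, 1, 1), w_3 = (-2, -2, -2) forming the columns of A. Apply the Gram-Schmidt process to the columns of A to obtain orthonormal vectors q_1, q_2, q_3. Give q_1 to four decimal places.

q_1 = (-0.4851, -0.7276, -0.4851)

q_1 = w_1/‖w_1‖ = (-2, -3, -2)/4.1231 = (-0.4851, -0.7276, -0.4851).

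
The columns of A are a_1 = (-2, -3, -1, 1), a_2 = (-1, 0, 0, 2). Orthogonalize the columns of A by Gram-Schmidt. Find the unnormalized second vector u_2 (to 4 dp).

u_2 = (-0.4667, 0.8000, 0.2667, 1.7333)

a_1 = (-2, -3, -1, 1); ‖a_1‖ = 3.8730, so e_1 = (-0.5164, -0.7746, -0.2582, 0.2582).
e_1·a_2 = (-0.5164)·(-1) + (-0.7746)·0 + (-0.2582)·0 + 0.2582·2 = 1.0328.
u_2 = a_2 − 1.0328·e_1 = (-0.4667, 0.8000, 0.2667, 1.7333).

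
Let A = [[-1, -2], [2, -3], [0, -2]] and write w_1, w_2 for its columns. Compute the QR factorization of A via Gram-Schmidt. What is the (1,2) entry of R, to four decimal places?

r_{12} = -1.7889

w_1 = (-1, 2, 0); ‖w_1‖ = 2.2361, so q_1 = (-0.4472, 0.8944, 0.0000).
r_{12} = q_1·w_2 = -1.7889.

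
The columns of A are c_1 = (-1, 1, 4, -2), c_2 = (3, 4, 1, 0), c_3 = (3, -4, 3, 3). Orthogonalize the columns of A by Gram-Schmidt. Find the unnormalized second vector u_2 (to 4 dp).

u_2 = (3.2273, 3.7727, 0.0909, 0.4545)

q_1 = c_1/‖c_1‖ = (-1, 1, 4, -2)/4.6904 = (-0.2132, 0.2132, 0.8528, -0.4264).
r_{12} = q_1·c_2 = 1.0660.
u_2 = c_2 − 1.0660·q_1 = (3.2273, 3.7727, 0.0909, 0.4545).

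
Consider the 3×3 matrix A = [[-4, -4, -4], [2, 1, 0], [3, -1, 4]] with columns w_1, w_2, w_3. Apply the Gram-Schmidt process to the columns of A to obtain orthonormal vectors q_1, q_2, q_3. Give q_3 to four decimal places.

q_3 = (-0.2901, -0.9284, 0.2321)

w_1 = (-4, 2, 3); ‖w_1‖ = 5.3852, so q_1 = (-0.7428, 0.3714, 0.5571).
q_1·w_2 = (-0.7428)·(-4) + 0.3714·1 + 0.5571·(-1) = 2.7854.
u_2 = w_2 − 2.7854·q_1 = (-1.9310, -0.0345, -2.5517).
‖u_2‖ = 3.2002, so q_2 = (-0.6034, -0.0108, -0.7974).
q_1·w_3 = (-0.7428)·(-4) + 0.3714·0 + 0.5571·4 = 5.1995; q_2·w_3 = (-0.6034)·(-4) + (-0.0108)·0 + (-0.7974)·4 = -0.7758.
u_3 = w_3 − 5.1995·q_1 + 0.7758·q_2 = (-0.6061, -1.9394, 0.4848).
‖u_3‖ = 2.0889, so q_3 = (-0.2901, -0.9284, 0.2321).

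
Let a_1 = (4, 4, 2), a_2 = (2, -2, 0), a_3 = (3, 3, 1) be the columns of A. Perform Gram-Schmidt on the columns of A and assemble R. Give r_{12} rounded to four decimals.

q_1 = a_1/‖a_1‖ = (4, 4, 2)/6.0000 = (0.6667, 0.6667, 0.3333).
r_{12} = q_1·a_2 = 0.0000.

r_{12} = 0.0000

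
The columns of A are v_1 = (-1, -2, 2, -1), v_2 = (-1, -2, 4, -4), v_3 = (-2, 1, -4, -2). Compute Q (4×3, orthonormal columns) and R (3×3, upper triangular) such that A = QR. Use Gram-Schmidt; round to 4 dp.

Q = [[-0.3162, 0.2460, -0.6117], [-0.6325, 0.4919, -0.1272], [0.6325, 0.2108, -0.6496], [-0.3162, -0.8081, -0.4331]], R = [[3.1623, 5.3759, -1.8974], [0.0000, 2.8460, 0.7730], [0.0000, 0.0000, 4.5610]]

e_1 = v_1/‖v_1‖ = (-1, -2, 2, -1)/3.1623 = (-0.3162, -0.6325, 0.6325, -0.3162).
r_{12} = e_1·v_2 = 5.3759.
u_2 = v_2 − 5.3759·e_1 = (0.7000, 1.4000, 0.6000, -2.3000).
‖u_2‖ = 2.8460, so e_2 = (0.2460, 0.4919, 0.2108, -0.8081).
r_{13} = e_1·v_3 = -1.8974; r_{23} = e_2·v_3 = 0.7730.
u_3 = v_3 + 1.8974·e_1 − 0.7730·e_2 = (-2.7901, -0.5802, -2.9630, -1.9753).
‖u_3‖ = 4.5610, so e_3 = (-0.6117, -0.1272, -0.6496, -0.4331).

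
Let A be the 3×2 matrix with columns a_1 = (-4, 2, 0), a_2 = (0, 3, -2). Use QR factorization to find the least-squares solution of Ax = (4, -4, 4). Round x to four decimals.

x = (-0.8571, -1.1429)

a_1 = (-4, 2, 0); ‖a_1‖ = 4.4721, so q_1 = (-0.8944, 0.4472, 0.0000).
q_1·a_2 = (-0.8944)·0 + 0.4472·3 + 0.0000·(-2) = 1.3416.
u_2 = a_2 − 1.3416·q_1 = (1.2000, 2.4000, -2.0000).
‖u_2‖ = 3.3466, so q_2 = (0.3586, 0.7171, -0.5976).
Qᵀb = (-5.3666, -3.8247).
Back-substitute: x_2 = -3.8247/3.3466 = -1.1429.
x_1 = (-5.3666 − 1.3416·(-1.1429))/4.4721 = -0.8571.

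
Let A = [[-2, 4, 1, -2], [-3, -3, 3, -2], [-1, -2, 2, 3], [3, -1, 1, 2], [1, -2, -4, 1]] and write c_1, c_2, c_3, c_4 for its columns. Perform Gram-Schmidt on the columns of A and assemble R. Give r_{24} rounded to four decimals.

q_1 = c_1/‖c_1‖ = (-2, -3, -1, 3, 1)/4.8990 = (-0.4082, -0.6124, -0.2041, 0.6124, 0.2041).
r_{12} = q_1·c_2 = -0.4082.
u_2 = c_2 + 0.4082·q_1 = (3.8333, -3.2500, -2.0833, -0.7500, -1.9167).
‖u_2‖ = 5.8166, so q_2 = (0.6590, -0.5587, -0.3582, -0.1289, -0.3295).
r_{24} = q_2·c_4 = -1.8625.

r_{24} = -1.8625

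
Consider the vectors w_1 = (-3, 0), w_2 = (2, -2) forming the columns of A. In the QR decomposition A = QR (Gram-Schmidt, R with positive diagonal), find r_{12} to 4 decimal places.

w_1 = (-3, 0); ‖w_1‖ = 3.0000, so e_1 = (-1.0000, 0.0000).
r_{12} = e_1·w_2 = -2.0000.

r_{12} = -2.0000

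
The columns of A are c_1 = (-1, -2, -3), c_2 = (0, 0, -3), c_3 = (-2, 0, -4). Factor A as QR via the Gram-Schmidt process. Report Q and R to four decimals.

c_1 = (-1, -2, -3); ‖c_1‖ = 3.7417, so q_1 = (-0.2673, -0.5345, -0.8018).
q_1·c_2 = (-0.2673)·0 + (-0.5345)·0 + (-0.8018)·(-3) = 2.4054.
u_2 = c_2 − 2.4054·q_1 = (0.6429, 1.2857, -1.0714).
‖u_2‖ = 1.7928, so q_2 = (0.3586, 0.7171, -0.5976).
q_1·c_3 = (-0.2673)·(-2) + (-0.5345)·0 + (-0.8018)·(-4) = 3.7417; q_2·c_3 = 0.3586·(-2) + 0.7171·0 + (-0.5976)·(-4) = 1.6733.
u_3 = c_3 − 3.7417·q_1 − 1.6733·q_2 = (-1.6000, 0.8000, 0.0000).
‖u_3‖ = 1.7889, so q_3 = (-0.8944, 0.4472, 0.0000).

Q = [[-0.2673, 0.3586, -0.8944], [-0.5345, 0.7171, 0.4472], [-0.8018, -0.5976, 0.0000]], R = [[3.7417, 2.4054, 3.7417], [0.0000, 1.7928, 1.6733], [0.0000, 0.0000, 1.7889]]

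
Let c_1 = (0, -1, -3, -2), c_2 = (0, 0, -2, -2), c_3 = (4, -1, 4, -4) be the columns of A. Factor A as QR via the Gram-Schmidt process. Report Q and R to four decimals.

c_1 = (0, -1, -3, -2); ‖c_1‖ = 3.7417, so e_1 = (0.0000, -0.2673, -0.8018, -0.5345).
e_1·c_2 = 0.0000·0 + (-0.2673)·0 + (-0.8018)·(-2) + (-0.5345)·(-2) = 2.6726.
u_2 = c_2 − 2.6726·e_1 = (0.0000, 0.7143, 0.1429, -0.5714).
‖u_2‖ = 0.9258, so e_2 = (0.0000, 0.7715, 0.1543, -0.6172).
e_1·c_3 = 0.0000·4 + (-0.2673)·(-1) + (-0.8018)·4 + (-0.5345)·(-4) = -0.8018; e_2·c_3 = 0.0000·4 + 0.7715·(-1) + 0.1543·4 + (-0.6172)·(-4) = 2.3146.
u_3 = c_3 + 0.8018·e_1 − 2.3146·e_2 = (4.0000, -3.0000, 3.0000, -3.0000).
‖u_3‖ = 6.5574, so e_3 = (0.6100, -0.4575, 0.4575, -0.4575).

Q = [[0.0000, 0.0000, 0.6100], [-0.2673, 0.7715, -0.4575], [-0.8018, 0.1543, 0.4575], [-0.5345, -0.6172, -0.4575]], R = [[3.7417, 2.6726, -0.8018], [0.0000, 0.9258, 2.3146], [0.0000, 0.0000, 6.5574]]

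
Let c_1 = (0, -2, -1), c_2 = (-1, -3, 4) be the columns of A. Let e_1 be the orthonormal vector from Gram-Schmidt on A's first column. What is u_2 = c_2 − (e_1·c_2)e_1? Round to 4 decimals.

u_2 = (-1.0000, -2.2000, 4.4000)

c_1 = (0, -2, -1); ‖c_1‖ = 2.2361, so e_1 = (0.0000, -0.8944, -0.4472).
e_1·c_2 = 0.0000·(-1) + (-0.8944)·(-3) + (-0.4472)·4 = 0.8944.
u_2 = c_2 − 0.8944·e_1 = (-1.0000, -2.2000, 4.4000).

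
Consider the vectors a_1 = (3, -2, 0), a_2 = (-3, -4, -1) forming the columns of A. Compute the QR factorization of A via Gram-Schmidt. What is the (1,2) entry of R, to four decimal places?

r_{12} = -0.2774

a_1 = (3, -2, 0); ‖a_1‖ = 3.6056, so e_1 = (0.8321, -0.5547, 0.0000).
r_{12} = e_1·a_2 = -0.2774.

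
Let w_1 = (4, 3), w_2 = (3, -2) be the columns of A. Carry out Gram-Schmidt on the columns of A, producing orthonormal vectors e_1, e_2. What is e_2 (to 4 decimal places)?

e_1 = w_1/‖w_1‖ = (4, 3)/5.0000 = (0.8000, 0.6000).
r_{12} = e_1·w_2 = 1.2000.
u_2 = w_2 − 1.2000·e_1 = (2.0400, -2.7200).
‖u_2‖ = 3.4000, so e_2 = (0.6000, -0.8000).

e_2 = (0.6000, -0.8000)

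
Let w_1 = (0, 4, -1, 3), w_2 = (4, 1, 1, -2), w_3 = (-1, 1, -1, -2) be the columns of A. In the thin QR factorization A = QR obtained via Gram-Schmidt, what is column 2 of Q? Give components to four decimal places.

q_1 = w_1/‖w_1‖ = (0, 4, -1, 3)/5.0990 = (0.0000, 0.7845, -0.1961, 0.5883).
r_{12} = q_1·w_2 = -0.5883.
u_2 = w_2 + 0.5883·q_1 = (4.0000, 1.4615, 0.8846, -1.6538).
‖u_2‖ = 4.6534, so q_2 = (0.8596, 0.3141, 0.1901, -0.3554).

q_2 = (0.8596, 0.3141, 0.1901, -0.3554)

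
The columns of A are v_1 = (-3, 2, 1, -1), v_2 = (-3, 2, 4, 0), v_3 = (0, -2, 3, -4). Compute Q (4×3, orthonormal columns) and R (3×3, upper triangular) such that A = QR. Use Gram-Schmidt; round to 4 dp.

Q = [[-0.7746, 0.1282, 0.0802], [0.5164, -0.0855, -0.4440], [0.2582, 0.9189, 0.2822], [-0.2582, 0.3633, -0.8466]], R = [[3.8730, 4.3894, 0.7746], [0.0000, 3.1198, 1.4744], [0.0000, 0.0000, 5.1211]]

v_1 = (-3, 2, 1, -1); ‖v_1‖ = 3.8730, so q_1 = (-0.7746, 0.5164, 0.2582, -0.2582).
q_1·v_2 = (-0.7746)·(-3) + 0.5164·2 + 0.2582·4 + (-0.2582)·0 = 4.3894.
u_2 = v_2 − 4.3894·q_1 = (0.4000, -0.2667, 2.8667, 1.1333).
‖u_2‖ = 3.1198, so q_2 = (0.1282, -0.0855, 0.9189, 0.3633).
q_1·v_3 = (-0.7746)·0 + 0.5164·(-2) + 0.2582·3 + (-0.2582)·(-4) = 0.7746; q_2·v_3 = 0.1282·0 + (-0.0855)·(-2) + 0.9189·3 + 0.3633·(-4) = 1.4744.
u_3 = v_3 − 0.7746·q_1 − 1.4744·q_2 = (0.4110, -2.2740, 1.4452, -4.3356).
‖u_3‖ = 5.1211, so q_3 = (0.0802, -0.4440, 0.2822, -0.8466).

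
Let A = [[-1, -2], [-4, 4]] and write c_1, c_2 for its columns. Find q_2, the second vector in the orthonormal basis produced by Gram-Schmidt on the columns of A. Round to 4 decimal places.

q_2 = (-0.9701, 0.2425)

c_1 = (-1, -4); ‖c_1‖ = 4.1231, so q_1 = (-0.2425, -0.9701).
q_1·c_2 = (-0.2425)·(-2) + (-0.9701)·4 = -3.3955.
u_2 = c_2 + 3.3955·q_1 = (-2.8235, 0.7059).
‖u_2‖ = 2.9104, so q_2 = (-0.9701, 0.2425).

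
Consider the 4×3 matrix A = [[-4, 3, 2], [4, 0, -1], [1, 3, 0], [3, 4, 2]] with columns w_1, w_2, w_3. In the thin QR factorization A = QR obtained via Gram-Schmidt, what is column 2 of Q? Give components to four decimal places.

w_1 = (-4, 4, 1, 3); ‖w_1‖ = 6.4807, so q_1 = (-0.6172, 0.6172, 0.1543, 0.4629).
q_1·w_2 = (-0.6172)·3 + 0.6172·0 + 0.1543·3 + 0.4629·4 = 0.4629.
u_2 = w_2 − 0.4629·q_1 = (3.2857, -0.2857, 2.9286, 3.7857).
‖u_2‖ = 5.8125, so q_2 = (0.5653, -0.0492, 0.5038, 0.6513).

q_2 = (0.5653, -0.0492, 0.5038, 0.6513)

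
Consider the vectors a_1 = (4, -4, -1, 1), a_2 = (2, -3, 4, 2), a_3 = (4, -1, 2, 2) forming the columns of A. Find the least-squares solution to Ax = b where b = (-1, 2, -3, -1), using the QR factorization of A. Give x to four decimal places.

a_1 = (4, -4, -1, 1); ‖a_1‖ = 5.8310, so q_1 = (0.6860, -0.6860, -0.1715, 0.1715).
q_1·a_2 = 0.6860·2 + (-0.6860)·(-3) + (-0.1715)·4 + 0.1715·2 = 3.0870.
u_2 = a_2 − 3.0870·q_1 = (-0.1176, -0.8824, 4.5294, 1.4706).
‖u_2‖ = 4.8446, so q_2 = (-0.0243, -0.1821, 0.9349, 0.3035).
q_1·a_3 = 0.6860·4 + (-0.6860)·(-1) + (-0.1715)·2 + 0.1715·2 = 3.4300; q_2·a_3 = (-0.0243)·4 + (-0.1821)·(-1) + 0.9349·2 + 0.3035·2 = 2.5620.
u_3 = a_3 − 3.4300·q_1 − 2.5620·q_2 = (1.7093, 1.8195, 0.1930, 0.6341).
‖u_3‖ = 2.5830, so q_3 = (0.6617, 0.7044, 0.0747, 0.2455).
Qᵀb = (-1.7150, -3.4483, 0.2775).
Back-substitute: x_3 = 0.2775/2.5830 = 0.1074.
x_2 = (-3.4483 − 2.5620·0.1074)/4.8446 = -0.7686.
x_1 = (-1.7150 − 3.0870·(-0.7686) − 3.4300·0.1074)/5.8310 = 0.0496.

x = (0.0496, -0.7686, 0.1074)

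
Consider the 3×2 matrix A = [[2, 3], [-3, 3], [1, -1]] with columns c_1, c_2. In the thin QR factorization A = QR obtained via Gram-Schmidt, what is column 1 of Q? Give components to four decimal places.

q_1 = (0.5345, -0.8018, 0.2673)

c_1 = (2, -3, 1); ‖c_1‖ = 3.7417, so q_1 = (0.5345, -0.8018, 0.2673).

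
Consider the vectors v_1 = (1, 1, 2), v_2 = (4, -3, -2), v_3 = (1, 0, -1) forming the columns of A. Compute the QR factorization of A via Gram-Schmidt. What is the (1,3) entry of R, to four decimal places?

e_1 = v_1/‖v_1‖ = (1, 1, 2)/2.4495 = (0.4082, 0.4082, 0.8165).
r_{13} = e_1·v_3 = -0.4082.

r_{13} = -0.4082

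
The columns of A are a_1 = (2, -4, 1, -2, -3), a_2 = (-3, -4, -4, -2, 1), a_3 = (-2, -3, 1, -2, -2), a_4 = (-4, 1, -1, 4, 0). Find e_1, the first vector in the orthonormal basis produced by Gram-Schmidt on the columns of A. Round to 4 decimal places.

a_1 = (2, -4, 1, -2, -3); ‖a_1‖ = 5.8310, so e_1 = (0.3430, -0.6860, 0.1715, -0.3430, -0.5145).

e_1 = (0.3430, -0.6860, 0.1715, -0.3430, -0.5145)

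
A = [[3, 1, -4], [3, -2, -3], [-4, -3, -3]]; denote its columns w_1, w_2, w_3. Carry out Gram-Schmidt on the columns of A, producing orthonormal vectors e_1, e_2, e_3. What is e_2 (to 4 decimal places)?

e_1 = w_1/‖w_1‖ = (3, 3, -4)/5.8310 = (0.5145, 0.5145, -0.6860).
r_{12} = e_1·w_2 = 1.5435.
u_2 = w_2 − 1.5435·e_1 = (0.2059, -2.7941, -1.9412).
‖u_2‖ = 3.4085, so e_2 = (0.0604, -0.8198, -0.5695).

e_2 = (0.0604, -0.8198, -0.5695)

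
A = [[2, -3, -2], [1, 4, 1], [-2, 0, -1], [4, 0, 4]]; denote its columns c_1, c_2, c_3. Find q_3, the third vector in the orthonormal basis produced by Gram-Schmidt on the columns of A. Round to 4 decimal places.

c_1 = (2, 1, -2, 4); ‖c_1‖ = 5.0000, so q_1 = (0.4000, 0.2000, -0.4000, 0.8000).
q_1·c_2 = 0.4000·(-3) + 0.2000·4 + (-0.4000)·0 + 0.8000·0 = -0.4000.
u_2 = c_2 + 0.4000·q_1 = (-2.8400, 4.0800, -0.1600, 0.3200).
‖u_2‖ = 4.9840, so q_2 = (-0.5698, 0.8186, -0.0321, 0.0642).
q_1·c_3 = 0.4000·(-2) + 0.2000·1 + (-0.4000)·(-1) + 0.8000·4 = 3.0000; q_2·c_3 = (-0.5698)·(-2) + 0.8186·1 + (-0.0321)·(-1) + 0.0642·4 = 2.2472.
u_3 = c_3 − 3.0000·q_1 − 2.2472·q_2 = (-1.9195, -1.4396, 0.2721, 1.4557).
‖u_3‖ = 2.8196, so q_3 = (-0.6808, -0.5106, 0.0965, 0.5163).

q_3 = (-0.6808, -0.5106, 0.0965, 0.5163)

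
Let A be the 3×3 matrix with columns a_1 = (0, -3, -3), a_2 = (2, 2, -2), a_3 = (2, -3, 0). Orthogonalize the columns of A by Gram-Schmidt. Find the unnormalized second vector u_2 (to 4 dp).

a_1 = (0, -3, -3); ‖a_1‖ = 4.2426, so q_1 = (0.0000, -0.7071, -0.7071).
q_1·a_2 = 0.0000·2 + (-0.7071)·2 + (-0.7071)·(-2) = 0.0000.
u_2 = a_2 + 0.0000·q_1 = (2.0000, 2.0000, -2.0000).

u_2 = (2.0000, 2.0000, -2.0000)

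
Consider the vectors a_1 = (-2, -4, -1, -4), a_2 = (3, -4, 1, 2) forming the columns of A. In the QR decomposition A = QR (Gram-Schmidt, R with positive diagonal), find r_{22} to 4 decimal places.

r_{22} = 5.4748

e_1 = a_1/‖a_1‖ = (-2, -4, -1, -4)/6.0828 = (-0.3288, -0.6576, -0.1644, -0.6576).
r_{12} = e_1·a_2 = 0.1644.
u_2 = a_2 − 0.1644·e_1 = (3.0541, -3.8919, 1.0270, 2.1081).
r_{22} = ‖u_2‖ = 5.4748.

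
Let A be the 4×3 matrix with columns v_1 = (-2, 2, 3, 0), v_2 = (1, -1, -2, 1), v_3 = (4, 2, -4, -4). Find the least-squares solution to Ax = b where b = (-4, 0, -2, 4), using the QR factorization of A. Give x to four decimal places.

v_1 = (-2, 2, 3, 0); ‖v_1‖ = 4.1231, so e_1 = (-0.4851, 0.4851, 0.7276, 0.0000).
e_1·v_2 = (-0.4851)·1 + 0.4851·(-1) + 0.7276·(-2) + 0.0000·1 = -2.4254.
u_2 = v_2 + 2.4254·e_1 = (-0.1765, 0.1765, -0.2353, 1.0000).
‖u_2‖ = 1.0572, so e_2 = (-0.1669, 0.1669, -0.2226, 0.9459).
e_1·v_3 = (-0.4851)·4 + 0.4851·2 + 0.7276·(-4) + 0.0000·(-4) = -3.8806; e_2·v_3 = (-0.1669)·4 + 0.1669·2 + (-0.2226)·(-4) + 0.9459·(-4) = -3.2272.
u_3 = v_3 + 3.8806·e_1 + 3.2272·e_2 = (1.5789, 4.4211, -1.8947, -0.9474).
‖u_3‖ = 5.1504, so e_3 = (0.3066, 0.8584, -0.3679, -0.1839).
Qᵀb = (0.4851, 4.8965, -1.2263).
Back-substitute: x_3 = -1.2263/5.1504 = -0.2381.
x_2 = (4.8965 + 3.2272·(-0.2381))/1.0572 = 3.9048.
x_1 = (0.4851 + 2.4254·3.9048 + 3.8806·(-0.2381))/4.1231 = 2.1905.

x = (2.1905, 3.9048, -0.2381)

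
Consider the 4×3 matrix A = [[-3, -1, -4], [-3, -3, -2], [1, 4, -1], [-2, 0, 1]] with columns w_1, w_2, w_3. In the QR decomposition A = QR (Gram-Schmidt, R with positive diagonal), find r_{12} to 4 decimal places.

r_{12} = 3.3362

q_1 = w_1/‖w_1‖ = (-3, -3, 1, -2)/4.7958 = (-0.6255, -0.6255, 0.2085, -0.4170).
r_{12} = q_1·w_2 = 3.3362.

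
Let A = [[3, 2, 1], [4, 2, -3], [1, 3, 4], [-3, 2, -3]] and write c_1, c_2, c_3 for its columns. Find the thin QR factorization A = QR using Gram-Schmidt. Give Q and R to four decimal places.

c_1 = (3, 4, 1, -3); ‖c_1‖ = 5.9161, so q_1 = (0.5071, 0.6761, 0.1690, -0.5071).
q_1·c_2 = 0.5071·2 + 0.6761·2 + 0.1690·3 + (-0.5071)·2 = 1.8593.
u_2 = c_2 − 1.8593·q_1 = (1.0571, 0.7429, 2.6857, 2.9429).
‖u_2‖ = 4.1884, so q_2 = (0.2524, 0.1774, 0.6412, 0.7026).
q_1·c_3 = 0.5071·1 + 0.6761·(-3) + 0.1690·4 + (-0.5071)·(-3) = 0.6761; q_2·c_3 = 0.2524·1 + 0.1774·(-3) + 0.6412·4 + 0.7026·(-3) = 0.1774.
u_3 = c_3 − 0.6761·q_1 − 0.1774·q_2 = (0.6124, -3.4886, 3.7720, -2.7818).
‖u_3‖ = 5.8746, so q_3 = (0.1042, -0.5938, 0.6421, -0.4735).

Q = [[0.5071, 0.2524, 0.1042], [0.6761, 0.1774, -0.5938], [0.1690, 0.6412, 0.6421], [-0.5071, 0.7026, -0.4735]], R = [[5.9161, 1.8593, 0.6761], [0.0000, 4.1884, 0.1774], [0.0000, 0.0000, 5.8746]]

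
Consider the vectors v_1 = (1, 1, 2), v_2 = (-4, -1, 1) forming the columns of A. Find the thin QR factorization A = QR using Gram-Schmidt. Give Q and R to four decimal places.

Q = [[0.4082, -0.8616], [0.4082, -0.1231], [0.8165, 0.4924]], R = [[2.4495, -1.2247], [0.0000, 4.0620]]

q_1 = v_1/‖v_1‖ = (1, 1, 2)/2.4495 = (0.4082, 0.4082, 0.8165).
r_{12} = q_1·v_2 = -1.2247.
u_2 = v_2 + 1.2247·q_1 = (-3.5000, -0.5000, 2.0000).
‖u_2‖ = 4.0620, so q_2 = (-0.8616, -0.1231, 0.4924).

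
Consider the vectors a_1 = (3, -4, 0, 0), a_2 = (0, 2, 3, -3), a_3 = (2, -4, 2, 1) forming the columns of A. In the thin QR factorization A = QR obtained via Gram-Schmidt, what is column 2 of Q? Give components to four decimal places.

q_1 = a_1/‖a_1‖ = (3, -4, 0, 0)/5.0000 = (0.6000, -0.8000, 0.0000, 0.0000).
r_{12} = q_1·a_2 = -1.6000.
u_2 = a_2 + 1.6000·q_1 = (0.9600, 0.7200, 3.0000, -3.0000).
‖u_2‖ = 4.4091, so q_2 = (0.2177, 0.1633, 0.6804, -0.6804).

q_2 = (0.2177, 0.1633, 0.6804, -0.6804)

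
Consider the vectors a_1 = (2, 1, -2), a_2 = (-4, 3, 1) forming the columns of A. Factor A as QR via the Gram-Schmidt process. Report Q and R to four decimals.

a_1 = (2, 1, -2); ‖a_1‖ = 3.0000, so e_1 = (0.6667, 0.3333, -0.6667).
e_1·a_2 = 0.6667·(-4) + 0.3333·3 + (-0.6667)·1 = -2.3333.
u_2 = a_2 + 2.3333·e_1 = (-2.4444, 3.7778, -0.5556).
‖u_2‖ = 4.5338, so e_2 = (-0.5392, 0.8332, -0.1225).

Q = [[0.6667, -0.5392], [0.3333, 0.8332], [-0.6667, -0.1225]], R = [[3.0000, -2.3333], [0.0000, 4.5338]]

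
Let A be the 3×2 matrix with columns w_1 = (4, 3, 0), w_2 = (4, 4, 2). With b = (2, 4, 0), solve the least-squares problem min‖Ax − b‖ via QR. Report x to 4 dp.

x = (0.4138, 0.3448)

w_1 = (4, 3, 0); ‖w_1‖ = 5.0000, so q_1 = (0.8000, 0.6000, 0.0000).
q_1·w_2 = 0.8000·4 + 0.6000·4 + 0.0000·2 = 5.6000.
u_2 = w_2 − 5.6000·q_1 = (-0.4800, 0.6400, 2.0000).
‖u_2‖ = 2.1541, so q_2 = (-0.2228, 0.2971, 0.9285).
Qᵀb = (4.0000, 0.7428).
Back-substitute: x_2 = 0.7428/2.1541 = 0.3448.
x_1 = (4.0000 − 5.6000·0.3448)/5.0000 = 0.4138.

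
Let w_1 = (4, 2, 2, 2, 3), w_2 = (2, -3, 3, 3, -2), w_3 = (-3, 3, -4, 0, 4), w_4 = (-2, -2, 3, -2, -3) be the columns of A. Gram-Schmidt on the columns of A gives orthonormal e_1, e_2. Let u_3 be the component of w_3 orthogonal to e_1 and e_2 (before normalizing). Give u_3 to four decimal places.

u_3 = (-1.6044, -0.4582, -1.2242, 2.7758, 1.4102)

w_1 = (4, 2, 2, 2, 3); ‖w_1‖ = 6.0828, so e_1 = (0.6576, 0.3288, 0.3288, 0.3288, 0.4932).
e_1·w_2 = 0.6576·2 + 0.3288·(-3) + 0.3288·3 + 0.3288·3 + 0.4932·(-2) = 1.3152.
u_2 = w_2 − 1.3152·e_1 = (1.1351, -3.4324, 2.5676, 2.5676, -2.6486).
‖u_2‖ = 5.7680, so e_2 = (0.1968, -0.5951, 0.4451, 0.4451, -0.4592).
e_1·w_3 = 0.6576·(-3) + 0.3288·3 + 0.3288·(-4) + 0.3288·0 + 0.4932·4 = -0.3288; e_2·w_3 = 0.1968·(-3) + (-0.5951)·3 + 0.4451·(-4) + 0.4451·0 + (-0.4592)·4 = -5.9930.
u_3 = w_3 + 0.3288·e_1 + 5.9930·e_2 = (-1.6044, -0.4582, -1.2242, 2.7758, 1.4102).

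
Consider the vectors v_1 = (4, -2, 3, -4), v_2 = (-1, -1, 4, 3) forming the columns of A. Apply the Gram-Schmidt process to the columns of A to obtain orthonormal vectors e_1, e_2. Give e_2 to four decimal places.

v_1 = (4, -2, 3, -4); ‖v_1‖ = 6.7082, so e_1 = (0.5963, -0.2981, 0.4472, -0.5963).
e_1·v_2 = 0.5963·(-1) + (-0.2981)·(-1) + 0.4472·4 + (-0.5963)·3 = -0.2981.
u_2 = v_2 + 0.2981·e_1 = (-0.8222, -1.0889, 4.1333, 2.8222).
‖u_2‖ = 5.1876, so e_2 = (-0.1585, -0.2099, 0.7968, 0.5440).

e_2 = (-0.1585, -0.2099, 0.7968, 0.5440)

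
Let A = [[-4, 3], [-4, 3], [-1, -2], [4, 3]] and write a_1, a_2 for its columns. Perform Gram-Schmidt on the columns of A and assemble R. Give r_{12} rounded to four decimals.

a_1 = (-4, -4, -1, 4); ‖a_1‖ = 7.0000, so e_1 = (-0.5714, -0.5714, -0.1429, 0.5714).
r_{12} = e_1·a_2 = -1.4286.

r_{12} = -1.4286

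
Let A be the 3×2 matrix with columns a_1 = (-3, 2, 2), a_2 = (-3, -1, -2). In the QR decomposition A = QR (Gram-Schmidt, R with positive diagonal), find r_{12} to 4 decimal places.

a_1 = (-3, 2, 2); ‖a_1‖ = 4.1231, so q_1 = (-0.7276, 0.4851, 0.4851).
r_{12} = q_1·a_2 = 0.7276.

r_{12} = 0.7276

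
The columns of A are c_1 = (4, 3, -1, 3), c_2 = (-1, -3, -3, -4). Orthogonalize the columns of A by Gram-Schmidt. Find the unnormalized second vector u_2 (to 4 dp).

c_1 = (4, 3, -1, 3); ‖c_1‖ = 5.9161, so e_1 = (0.6761, 0.5071, -0.1690, 0.5071).
e_1·c_2 = 0.6761·(-1) + 0.5071·(-3) + (-0.1690)·(-3) + 0.5071·(-4) = -3.7187.
u_2 = c_2 + 3.7187·e_1 = (1.5143, -1.1143, -3.6286, -2.1143).

u_2 = (1.5143, -1.1143, -3.6286, -2.1143)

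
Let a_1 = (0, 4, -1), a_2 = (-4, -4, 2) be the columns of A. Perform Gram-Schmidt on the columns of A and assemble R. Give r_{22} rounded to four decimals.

e_1 = a_1/‖a_1‖ = (0, 4, -1)/4.1231 = (0.0000, 0.9701, -0.2425).
r_{12} = e_1·a_2 = -4.3656.
u_2 = a_2 + 4.3656·e_1 = (-4.0000, 0.2353, 0.9412).
r_{22} = ‖u_2‖ = 4.1160.

r_{22} = 4.1160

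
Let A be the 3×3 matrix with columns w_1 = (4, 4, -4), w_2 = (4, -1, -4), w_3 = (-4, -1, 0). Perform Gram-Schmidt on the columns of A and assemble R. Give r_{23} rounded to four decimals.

r_{23} = -0.8165

e_1 = w_1/‖w_1‖ = (4, 4, -4)/6.9282 = (0.5774, 0.5774, -0.5774).
r_{12} = e_1·w_2 = 4.0415.
u_2 = w_2 − 4.0415·e_1 = (1.6667, -3.3333, -1.6667).
‖u_2‖ = 4.0825, so e_2 = (0.4082, -0.8165, -0.4082).
r_{23} = e_2·w_3 = -0.8165.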